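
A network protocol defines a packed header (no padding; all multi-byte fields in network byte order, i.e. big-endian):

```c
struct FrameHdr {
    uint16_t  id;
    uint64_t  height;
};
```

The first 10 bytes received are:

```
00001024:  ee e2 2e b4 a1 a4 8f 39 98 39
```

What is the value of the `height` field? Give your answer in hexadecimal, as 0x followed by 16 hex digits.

0x2EB4A1A48F399839

`height` follows `id` (2 bytes), so it starts at byte offset 2 and occupies 8 bytes.
Bytes at offsets 2..9: 2E B4 A1 A4 8F 39 98 39.
Big-endian stores the most-significant byte at the lowest address.
The bytes are already most-significant first: 0x2EB4A1A48F399839.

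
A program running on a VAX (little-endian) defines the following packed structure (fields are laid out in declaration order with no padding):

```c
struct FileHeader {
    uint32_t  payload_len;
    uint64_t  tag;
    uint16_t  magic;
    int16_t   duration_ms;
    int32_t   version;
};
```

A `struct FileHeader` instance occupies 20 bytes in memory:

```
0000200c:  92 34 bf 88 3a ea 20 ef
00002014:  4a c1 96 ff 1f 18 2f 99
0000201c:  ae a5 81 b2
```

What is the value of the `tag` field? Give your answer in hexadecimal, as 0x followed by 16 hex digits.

`tag` follows `payload_len` (4 bytes), so it starts at byte offset 4 and occupies 8 bytes.
Bytes at offsets 4..11: 3A EA 20 EF 4A C1 96 FF.
Little-endian stores the least-significant byte at the lowest address.
Reassemble most-significant byte first: FF 96 C1 4A EF 20 EA 3A → 0xFF96C14AEF20EA3A.

0xFF96C14AEF20EA3A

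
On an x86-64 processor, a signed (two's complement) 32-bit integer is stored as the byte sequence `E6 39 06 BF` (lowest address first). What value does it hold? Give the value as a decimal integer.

-1090111002

In little-endian order the low byte comes first in memory.
Reassemble most-significant byte first: BF 06 39 E6 → 0xBF0639E6.
Top bit is set, so as a signed 32-bit value this is 0xBF0639E6 − 2^32 = -1090111002.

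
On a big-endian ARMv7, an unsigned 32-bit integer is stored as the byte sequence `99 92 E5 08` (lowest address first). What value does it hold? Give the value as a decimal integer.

Big-endian: lowest address holds the most-significant byte.
The bytes are already most-significant first: 0x9992E508.
0x9992E508 = 2576540936.

2576540936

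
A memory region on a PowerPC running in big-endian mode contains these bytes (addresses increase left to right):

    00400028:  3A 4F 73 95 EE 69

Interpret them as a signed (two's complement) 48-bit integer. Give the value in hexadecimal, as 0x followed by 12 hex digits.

Big-endian stores the most-significant byte at the lowest address.
The bytes are already most-significant first: 0x3A4F7395EE69.

0x3A4F7395EE69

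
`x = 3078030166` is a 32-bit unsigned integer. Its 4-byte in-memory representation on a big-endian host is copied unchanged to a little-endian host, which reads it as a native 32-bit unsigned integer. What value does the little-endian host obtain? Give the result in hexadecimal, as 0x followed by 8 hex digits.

3078030166 in 32-bit hexadecimal is 0xB7770356.
Stored big-endian, the bytes at ascending addresses are B7 77 03 56.
Read back as little-endian, the first byte is least significant, giving 0x560377B7.

0x560377B7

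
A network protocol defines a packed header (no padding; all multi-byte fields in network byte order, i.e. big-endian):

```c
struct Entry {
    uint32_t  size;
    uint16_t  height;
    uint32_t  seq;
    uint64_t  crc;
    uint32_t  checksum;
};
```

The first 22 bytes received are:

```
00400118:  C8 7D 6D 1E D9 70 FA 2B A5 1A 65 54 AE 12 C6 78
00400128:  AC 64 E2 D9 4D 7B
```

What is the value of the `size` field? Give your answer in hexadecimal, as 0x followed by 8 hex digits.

0xC87D6D1E

`size` is the first field, at byte offset 0, occupying 4 bytes.
Bytes at offsets 0..3: C8 7D 6D 1E.
Big-endian stores the most-significant byte at the lowest address.
The bytes are already most-significant first: 0xC87D6D1E.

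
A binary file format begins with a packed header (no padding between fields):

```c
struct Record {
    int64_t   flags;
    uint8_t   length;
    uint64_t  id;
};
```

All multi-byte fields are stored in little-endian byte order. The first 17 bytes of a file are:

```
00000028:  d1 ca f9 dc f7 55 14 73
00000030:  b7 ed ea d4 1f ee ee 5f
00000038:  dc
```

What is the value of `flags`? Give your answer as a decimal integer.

8292347336948566737

`flags` is the first field, at byte offset 0, occupying 8 bytes.
Bytes at offsets 0..7: D1 CA F9 DC F7 55 14 73.
In little-endian order the low byte comes first in memory.
Reassemble most-significant byte first: 73 14 55 F7 DC F9 CA D1 → 0x731455F7DCF9CAD1.
0x731455F7DCF9CAD1 = 8292347336948566737.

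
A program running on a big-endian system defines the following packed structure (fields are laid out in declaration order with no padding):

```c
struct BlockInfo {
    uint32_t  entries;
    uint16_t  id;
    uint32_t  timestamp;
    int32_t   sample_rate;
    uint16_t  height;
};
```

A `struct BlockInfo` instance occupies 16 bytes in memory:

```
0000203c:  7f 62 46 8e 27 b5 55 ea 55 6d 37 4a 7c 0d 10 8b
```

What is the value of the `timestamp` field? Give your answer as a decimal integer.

`timestamp` follows `entries` (4 B), `id` (2 B), so it starts at offset 4 + 2 = 6 and occupies 4 bytes.
Bytes at offsets 6..9: 55 EA 55 6D.
Big-endian stores the most-significant byte at the lowest address.
The bytes are already most-significant first: 0x55EA556D.
0x55EA556D = 1441420653.

1441420653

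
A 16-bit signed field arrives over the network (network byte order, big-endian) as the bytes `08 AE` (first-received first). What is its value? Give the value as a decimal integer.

2222

Big-endian stores the most-significant byte at the lowest address.
The bytes are already most-significant first: 0x08AE.
0x08AE = 2222.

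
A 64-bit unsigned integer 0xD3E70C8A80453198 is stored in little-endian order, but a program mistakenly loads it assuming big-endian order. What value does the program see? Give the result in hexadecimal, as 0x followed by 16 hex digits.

0x983145808A0CE7D3

Stored little-endian, the bytes at ascending addresses are 98 31 45 80 8A 0C E7 D3.
Read back as big-endian, the last byte is least significant, giving 0x983145808A0CE7D3.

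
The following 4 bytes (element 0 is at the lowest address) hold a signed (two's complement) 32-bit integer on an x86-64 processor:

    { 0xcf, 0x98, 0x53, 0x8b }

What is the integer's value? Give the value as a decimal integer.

In little-endian order the low byte comes first in memory.
Reassemble most-significant byte first: 8B 53 98 CF → 0x8B5398CF.
Top bit is set, so as a signed 32-bit value this is 0x8B5398CF − 2^32 = -1957455665.

-1957455665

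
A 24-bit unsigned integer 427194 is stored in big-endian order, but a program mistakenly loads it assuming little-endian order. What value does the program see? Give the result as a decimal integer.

427194 in 24-bit hexadecimal is 0x0684BA.
Stored big-endian, the bytes at ascending addresses are 06 84 BA.
Read back as little-endian, the first byte is least significant, giving 0xBA8406.
0xBA8406 = 12223494.

12223494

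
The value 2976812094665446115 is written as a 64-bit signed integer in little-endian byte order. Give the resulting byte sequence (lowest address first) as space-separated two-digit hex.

2976812094665446115 in hexadecimal, padded to 64 bits, is 0x294FC2D4099ED2E3.
Split into bytes (most-significant first): 29 4F C2 D4 09 9E D2 E3.
In little-endian order the low byte comes first in memory.
So at ascending addresses the bytes are E3 D2 9E 09 D4 C2 4F 29.

E3 D2 9E 09 D4 C2 4F 29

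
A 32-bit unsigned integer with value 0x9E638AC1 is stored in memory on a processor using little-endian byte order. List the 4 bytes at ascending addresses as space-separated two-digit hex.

Split into bytes (most-significant first): 9E 63 8A C1.
Little-endian: lowest address holds the least-significant byte.
So at ascending addresses the bytes are C1 8A 63 9E.

C1 8A 63 9E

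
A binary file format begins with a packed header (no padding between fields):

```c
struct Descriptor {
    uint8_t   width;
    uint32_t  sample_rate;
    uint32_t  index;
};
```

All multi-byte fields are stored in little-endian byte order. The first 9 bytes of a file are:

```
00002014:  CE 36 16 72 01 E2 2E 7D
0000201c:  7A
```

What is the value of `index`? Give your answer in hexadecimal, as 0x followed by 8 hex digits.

0x7A7D2EE2

`index` follows `width` (1 B), `sample_rate` (4 B), so it starts at offset 1 + 4 = 5 and occupies 4 bytes.
Bytes at offsets 5..8: E2 2E 7D 7A.
In little-endian order the low byte comes first in memory.
Reassemble most-significant byte first: 7A 7D 2E E2 → 0x7A7D2EE2.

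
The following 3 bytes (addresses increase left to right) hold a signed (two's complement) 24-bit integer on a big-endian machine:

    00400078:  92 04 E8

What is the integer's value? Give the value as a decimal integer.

-7207704

Big-endian stores the most-significant byte at the lowest address.
The bytes are already most-significant first: 0x9204E8.
Top bit is set, so as a signed 24-bit value this is 0x9204E8 − 2^24 = -7207704.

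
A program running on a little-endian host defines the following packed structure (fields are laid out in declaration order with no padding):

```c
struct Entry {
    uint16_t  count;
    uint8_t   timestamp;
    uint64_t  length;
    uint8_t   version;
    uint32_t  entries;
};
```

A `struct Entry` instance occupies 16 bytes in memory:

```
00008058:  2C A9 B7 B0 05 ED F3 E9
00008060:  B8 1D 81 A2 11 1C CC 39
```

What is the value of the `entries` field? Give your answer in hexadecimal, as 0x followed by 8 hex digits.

`entries` follows `count` (2 B), `timestamp` (1 B), `length` (8 B), `version` (1 B), so it starts at offset 2 + 1 + 8 + 1 = 12 and occupies 4 bytes.
Bytes at offsets 12..15: 11 1C CC 39.
Little-endian stores the least-significant byte at the lowest address.
Reassemble most-significant byte first: 39 CC 1C 11 → 0x39CC1C11.

0x39CC1C11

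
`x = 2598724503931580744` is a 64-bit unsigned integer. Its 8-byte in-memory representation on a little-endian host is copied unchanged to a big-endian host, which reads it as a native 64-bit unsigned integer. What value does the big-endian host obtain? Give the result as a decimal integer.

5256248241041051684

2598724503931580744 in 64-bit hexadecimal is 0x2410862AEDF1F148.
Stored little-endian, the bytes at ascending addresses are 48 F1 F1 ED 2A 86 10 24.
Read back as big-endian, the last byte is least significant, giving 0x48F1F1ED2A861024.
0x48F1F1ED2A861024 = 5256248241041051684.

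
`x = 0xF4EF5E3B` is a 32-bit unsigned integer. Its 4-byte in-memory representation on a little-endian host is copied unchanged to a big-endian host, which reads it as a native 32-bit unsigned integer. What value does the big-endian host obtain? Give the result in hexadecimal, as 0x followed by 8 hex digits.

Stored little-endian, the bytes at ascending addresses are 3B 5E EF F4.
Read back as big-endian, the last byte is least significant, giving 0x3B5EEFF4.

0x3B5EEFF4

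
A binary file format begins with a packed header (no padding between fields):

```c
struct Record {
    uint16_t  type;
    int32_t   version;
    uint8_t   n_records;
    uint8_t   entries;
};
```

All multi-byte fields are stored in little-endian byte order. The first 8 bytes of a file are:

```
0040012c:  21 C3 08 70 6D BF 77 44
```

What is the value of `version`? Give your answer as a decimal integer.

`version` follows `type` (2 bytes), so it starts at byte offset 2 and occupies 4 bytes.
Bytes at offsets 2..5: 08 70 6D BF.
In little-endian order the low byte comes first in memory.
Reassemble most-significant byte first: BF 6D 70 08 → 0xBF6D7008.
Top bit is set, so as a signed 32-bit value this is 0xBF6D7008 − 2^32 = -1083346936.

-1083346936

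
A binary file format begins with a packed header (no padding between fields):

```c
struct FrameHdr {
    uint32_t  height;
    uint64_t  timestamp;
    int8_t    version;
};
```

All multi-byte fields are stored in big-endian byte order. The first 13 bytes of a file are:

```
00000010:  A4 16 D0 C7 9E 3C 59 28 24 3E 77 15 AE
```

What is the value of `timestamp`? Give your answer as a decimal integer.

11402086385536890645

`timestamp` follows `height` (4 bytes), so it starts at byte offset 4 and occupies 8 bytes.
Bytes at offsets 4..11: 9E 3C 59 28 24 3E 77 15.
In big-endian order the high byte comes first in memory.
The bytes are already most-significant first: 0x9E3C5928243E7715.
0x9E3C5928243E7715 = 11402086385536890645.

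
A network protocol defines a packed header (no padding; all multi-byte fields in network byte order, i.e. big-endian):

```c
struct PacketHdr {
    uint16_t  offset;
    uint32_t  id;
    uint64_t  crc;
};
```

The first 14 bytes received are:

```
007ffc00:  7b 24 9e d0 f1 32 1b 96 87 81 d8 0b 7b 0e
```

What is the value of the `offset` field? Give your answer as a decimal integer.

`offset` is the first field, at byte offset 0, occupying 2 bytes.
Bytes at offsets 0..1: 7B 24.
Big-endian: lowest address holds the most-significant byte.
The bytes are already most-significant first: 0x7B24.
0x7B24 = 31524.

31524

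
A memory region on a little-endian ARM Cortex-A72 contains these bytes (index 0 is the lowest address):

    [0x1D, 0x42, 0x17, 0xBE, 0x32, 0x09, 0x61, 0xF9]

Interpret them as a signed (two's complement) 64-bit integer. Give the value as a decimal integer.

In little-endian order the low byte comes first in memory.
Reassemble most-significant byte first: F9 61 09 32 BE 17 42 1D → 0xF9610932BE17421D.
Top bit is set, so as a signed 64-bit value this is 0xF9610932BE17421D − 2^64 = -477089971982351843.

-477089971982351843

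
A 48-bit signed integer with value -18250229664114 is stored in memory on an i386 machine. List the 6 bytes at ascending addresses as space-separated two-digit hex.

8E 36 8B C9 66 EF

Two's complement of -18250229664114 in 48 bits: 18250229664114 = 0x10993674C972; invert → 0xEF66C98B368D; add 1 → 0xEF66C98B368E.
Split into bytes (most-significant first): EF 66 C9 8B 36 8E.
In little-endian order the low byte comes first in memory.
So at ascending addresses the bytes are 8E 36 8B C9 66 EF.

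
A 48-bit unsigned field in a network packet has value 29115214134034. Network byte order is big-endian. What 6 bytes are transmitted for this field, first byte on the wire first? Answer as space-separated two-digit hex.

29115214134034 in hexadecimal, padded to 48 bits, is 0x1A7AE9FEFB12.
Split into bytes (most-significant first): 1A 7A E9 FE FB 12.
In big-endian order the high byte comes first in memory.
So the memory order matches the most-significant-first order: 1A 7A E9 FE FB 12.

1A 7A E9 FE FB 12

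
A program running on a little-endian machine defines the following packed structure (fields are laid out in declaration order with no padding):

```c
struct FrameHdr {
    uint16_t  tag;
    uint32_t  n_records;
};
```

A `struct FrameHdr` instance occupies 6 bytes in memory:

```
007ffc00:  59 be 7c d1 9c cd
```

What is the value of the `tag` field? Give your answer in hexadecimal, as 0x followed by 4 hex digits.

0xBE59

`tag` is the first field, at byte offset 0, occupying 2 bytes.
Bytes at offsets 0..1: 59 BE.
Little-endian stores the least-significant byte at the lowest address.
Reassemble most-significant byte first: BE 59 → 0xBE59.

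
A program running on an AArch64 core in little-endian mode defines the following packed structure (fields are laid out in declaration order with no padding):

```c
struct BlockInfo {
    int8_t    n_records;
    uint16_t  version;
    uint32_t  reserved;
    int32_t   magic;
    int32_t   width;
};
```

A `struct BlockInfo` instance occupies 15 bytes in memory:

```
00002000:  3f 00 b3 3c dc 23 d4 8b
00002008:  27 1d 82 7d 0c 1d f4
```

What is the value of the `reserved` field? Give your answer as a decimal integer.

3559119932

`reserved` follows `n_records` (1 B), `version` (2 B), so it starts at offset 1 + 2 = 3 and occupies 4 bytes.
Bytes at offsets 3..6: 3C DC 23 D4.
Little-endian stores the least-significant byte at the lowest address.
Reassemble most-significant byte first: D4 23 DC 3C → 0xD423DC3C.
0xD423DC3C = 3559119932.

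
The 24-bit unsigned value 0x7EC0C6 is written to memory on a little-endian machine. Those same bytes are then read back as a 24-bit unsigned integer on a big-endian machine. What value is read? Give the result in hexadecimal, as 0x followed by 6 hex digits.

Stored little-endian, the bytes at ascending addresses are C6 C0 7E.
Read back as big-endian, the last byte is least significant, giving 0xC6C07E.

0xC6C07E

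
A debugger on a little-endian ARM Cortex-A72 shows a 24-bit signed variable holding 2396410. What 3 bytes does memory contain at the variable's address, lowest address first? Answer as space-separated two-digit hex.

2396410 in hexadecimal, padded to 24 bits, is 0x2490FA.
Split into bytes (most-significant first): 24 90 FA.
Little-endian: lowest address holds the least-significant byte.
So at ascending addresses the bytes are FA 90 24.

FA 90 24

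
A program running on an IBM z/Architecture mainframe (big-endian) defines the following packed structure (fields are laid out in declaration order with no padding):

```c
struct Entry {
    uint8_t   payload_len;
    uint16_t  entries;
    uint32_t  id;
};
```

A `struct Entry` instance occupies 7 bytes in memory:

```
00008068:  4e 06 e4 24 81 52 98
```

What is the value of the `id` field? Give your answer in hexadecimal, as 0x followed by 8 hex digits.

`id` follows `payload_len` (1 B), `entries` (2 B), so it starts at offset 1 + 2 = 3 and occupies 4 bytes.
Bytes at offsets 3..6: 24 81 52 98.
Big-endian: lowest address holds the most-significant byte.
The bytes are already most-significant first: 0x24815298.

0x24815298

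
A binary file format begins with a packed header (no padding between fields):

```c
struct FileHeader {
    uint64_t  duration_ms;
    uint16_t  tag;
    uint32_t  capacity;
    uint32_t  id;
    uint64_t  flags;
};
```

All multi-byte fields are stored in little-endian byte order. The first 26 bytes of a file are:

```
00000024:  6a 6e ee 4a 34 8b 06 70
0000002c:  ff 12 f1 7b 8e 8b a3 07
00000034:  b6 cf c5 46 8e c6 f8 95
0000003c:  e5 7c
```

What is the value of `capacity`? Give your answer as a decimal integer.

`capacity` follows `duration_ms` (8 B), `tag` (2 B), so it starts at offset 8 + 2 = 10 and occupies 4 bytes.
Bytes at offsets 10..13: F1 7B 8E 8B.
In little-endian order the low byte comes first in memory.
Reassemble most-significant byte first: 8B 8E 7B F1 → 0x8B8E7BF1.
0x8B8E7BF1 = 2341370865.

2341370865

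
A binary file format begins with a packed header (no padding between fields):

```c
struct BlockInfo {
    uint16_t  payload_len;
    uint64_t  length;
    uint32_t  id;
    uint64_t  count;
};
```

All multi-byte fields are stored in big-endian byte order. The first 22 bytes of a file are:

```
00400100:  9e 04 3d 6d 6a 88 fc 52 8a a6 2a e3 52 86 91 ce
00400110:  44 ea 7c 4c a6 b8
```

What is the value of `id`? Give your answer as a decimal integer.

719540870

`id` follows `payload_len` (2 B), `length` (8 B), so it starts at offset 2 + 8 = 10 and occupies 4 bytes.
Bytes at offsets 10..13: 2A E3 52 86.
Big-endian: lowest address holds the most-significant byte.
The bytes are already most-significant first: 0x2AE35286.
0x2AE35286 = 719540870.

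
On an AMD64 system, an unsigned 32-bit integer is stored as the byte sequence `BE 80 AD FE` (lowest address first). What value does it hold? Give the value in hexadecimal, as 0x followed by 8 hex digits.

Little-endian: lowest address holds the least-significant byte.
Reassemble most-significant byte first: FE AD 80 BE → 0xFEAD80BE.

0xFEAD80BE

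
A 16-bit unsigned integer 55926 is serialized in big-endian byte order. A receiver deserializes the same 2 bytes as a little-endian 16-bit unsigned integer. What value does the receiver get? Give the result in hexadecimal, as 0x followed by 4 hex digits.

55926 in 16-bit hexadecimal is 0xDA76.
Stored big-endian, the bytes at ascending addresses are DA 76.
Read back as little-endian, the first byte is least significant, giving 0x76DA.

0x76DA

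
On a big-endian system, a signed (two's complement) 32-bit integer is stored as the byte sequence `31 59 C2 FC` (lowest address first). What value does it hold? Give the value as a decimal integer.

In big-endian order the high byte comes first in memory.
The bytes are already most-significant first: 0x3159C2FC.
0x3159C2FC = 827966204.

827966204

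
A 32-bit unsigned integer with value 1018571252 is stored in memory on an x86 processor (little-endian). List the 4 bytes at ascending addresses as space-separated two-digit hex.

1018571252 in hexadecimal, padded to 32 bits, is 0x3CB629F4.
Split into bytes (most-significant first): 3C B6 29 F4.
In little-endian order the low byte comes first in memory.
So at ascending addresses the bytes are F4 29 B6 3C.

F4 29 B6 3C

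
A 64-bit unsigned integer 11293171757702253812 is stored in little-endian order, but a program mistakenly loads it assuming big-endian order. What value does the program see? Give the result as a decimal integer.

11293171757702253812 in 64-bit hexadecimal is 0x9CB967E13D510CF4.
Stored little-endian, the bytes at ascending addresses are F4 0C 51 3D E1 67 B9 9C.
Read back as big-endian, the last byte is least significant, giving 0xF40C513DE167B99C.
0xF40C513DE167B99C = 17585519971191470492.

17585519971191470492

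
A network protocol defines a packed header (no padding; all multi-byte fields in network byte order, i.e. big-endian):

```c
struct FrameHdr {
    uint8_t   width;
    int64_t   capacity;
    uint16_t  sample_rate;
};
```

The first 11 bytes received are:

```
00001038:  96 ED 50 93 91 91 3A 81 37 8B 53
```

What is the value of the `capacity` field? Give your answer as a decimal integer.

-1346414035167706825

`capacity` follows `width` (1 byte), so it starts at byte offset 1 and occupies 8 bytes.
Bytes at offsets 1..8: ED 50 93 91 91 3A 81 37.
Big-endian stores the most-significant byte at the lowest address.
The bytes are already most-significant first: 0xED509391913A8137.
Top bit is set, so as a signed 64-bit value this is 0xED509391913A8137 − 2^64 = -1346414035167706825.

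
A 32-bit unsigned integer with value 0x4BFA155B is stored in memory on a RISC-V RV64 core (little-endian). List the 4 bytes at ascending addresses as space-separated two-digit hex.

5B 15 FA 4B

Split into bytes (most-significant first): 4B FA 15 5B.
In little-endian order the low byte comes first in memory.
So at ascending addresses the bytes are 5B 15 FA 4B.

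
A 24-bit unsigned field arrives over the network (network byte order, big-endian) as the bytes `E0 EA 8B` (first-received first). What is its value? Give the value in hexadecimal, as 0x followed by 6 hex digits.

0xE0EA8B

Big-endian: lowest address holds the most-significant byte.
The bytes are already most-significant first: 0xE0EA8B.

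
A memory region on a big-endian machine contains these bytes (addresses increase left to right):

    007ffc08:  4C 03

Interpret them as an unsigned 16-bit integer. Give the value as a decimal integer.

19459

In big-endian order the high byte comes first in memory.
The bytes are already most-significant first: 0x4C03.
0x4C03 = 19459.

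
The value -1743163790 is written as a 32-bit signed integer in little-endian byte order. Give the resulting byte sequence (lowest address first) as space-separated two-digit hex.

72 6E 19 98

Two's complement of -1743163790 in 32 bits: 1743163790 = 0x67E6918E; invert → 0x98196E71; add 1 → 0x98196E72.
Split into bytes (most-significant first): 98 19 6E 72.
Little-endian stores the least-significant byte at the lowest address.
So at ascending addresses the bytes are 72 6E 19 98.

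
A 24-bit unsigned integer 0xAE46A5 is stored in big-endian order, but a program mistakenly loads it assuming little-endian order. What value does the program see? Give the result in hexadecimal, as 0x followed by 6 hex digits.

Stored big-endian, the bytes at ascending addresses are AE 46 A5.
Read back as little-endian, the first byte is least significant, giving 0xA546AE.

0xA546AE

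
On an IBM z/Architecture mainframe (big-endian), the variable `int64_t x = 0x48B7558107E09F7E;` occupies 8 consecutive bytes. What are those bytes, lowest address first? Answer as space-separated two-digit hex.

48 B7 55 81 07 E0 9F 7E

Split into bytes (most-significant first): 48 B7 55 81 07 E0 9F 7E.
In big-endian order the high byte comes first in memory.
So the memory order matches the most-significant-first order: 48 B7 55 81 07 E0 9F 7E.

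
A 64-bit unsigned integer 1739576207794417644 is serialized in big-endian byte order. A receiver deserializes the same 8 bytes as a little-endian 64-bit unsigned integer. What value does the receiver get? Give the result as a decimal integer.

17054936236176122904

1739576207794417644 in 64-bit hexadecimal is 0x18243758254EAFEC.
Stored big-endian, the bytes at ascending addresses are 18 24 37 58 25 4E AF EC.
Read back as little-endian, the first byte is least significant, giving 0xECAF4E2558372418.
0xECAF4E2558372418 = 17054936236176122904.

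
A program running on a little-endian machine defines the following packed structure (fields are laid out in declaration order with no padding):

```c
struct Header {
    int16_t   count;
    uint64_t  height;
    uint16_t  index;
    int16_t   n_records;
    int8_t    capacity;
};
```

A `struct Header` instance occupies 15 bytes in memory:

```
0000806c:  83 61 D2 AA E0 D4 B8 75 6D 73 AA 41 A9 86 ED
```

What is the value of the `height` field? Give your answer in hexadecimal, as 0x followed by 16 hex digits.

0x736D75B8D4E0AAD2

`height` follows `count` (2 bytes), so it starts at byte offset 2 and occupies 8 bytes.
Bytes at offsets 2..9: D2 AA E0 D4 B8 75 6D 73.
Little-endian stores the least-significant byte at the lowest address.
Reassemble most-significant byte first: 73 6D 75 B8 D4 E0 AA D2 → 0x736D75B8D4E0AAD2.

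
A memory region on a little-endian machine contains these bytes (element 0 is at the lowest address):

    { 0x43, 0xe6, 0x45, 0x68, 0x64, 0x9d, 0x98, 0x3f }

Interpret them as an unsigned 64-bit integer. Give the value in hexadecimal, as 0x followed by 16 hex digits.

0x3F989D646845E643

In little-endian order the low byte comes first in memory.
Reassemble most-significant byte first: 3F 98 9D 64 68 45 E6 43 → 0x3F989D646845E643.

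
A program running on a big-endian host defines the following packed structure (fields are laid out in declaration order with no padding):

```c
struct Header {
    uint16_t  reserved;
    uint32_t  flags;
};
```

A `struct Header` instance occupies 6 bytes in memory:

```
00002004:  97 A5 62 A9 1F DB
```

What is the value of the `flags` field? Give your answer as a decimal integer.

`flags` follows `reserved` (2 bytes), so it starts at byte offset 2 and occupies 4 bytes.
Bytes at offsets 2..5: 62 A9 1F DB.
Big-endian: lowest address holds the most-significant byte.
The bytes are already most-significant first: 0x62A91FDB.
0x62A91FDB = 1655250907.

1655250907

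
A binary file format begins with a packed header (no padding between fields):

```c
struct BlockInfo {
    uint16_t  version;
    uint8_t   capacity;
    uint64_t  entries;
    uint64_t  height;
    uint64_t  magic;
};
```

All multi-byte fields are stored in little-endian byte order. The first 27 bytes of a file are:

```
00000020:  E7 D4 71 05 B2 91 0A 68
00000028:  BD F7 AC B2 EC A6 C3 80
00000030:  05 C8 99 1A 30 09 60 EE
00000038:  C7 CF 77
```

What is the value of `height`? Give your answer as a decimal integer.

`height` follows `version` (2 B), `capacity` (1 B), `entries` (8 B), so it starts at offset 2 + 1 + 8 = 11 and occupies 8 bytes.
Bytes at offsets 11..18: B2 EC A6 C3 80 05 C8 99.
In little-endian order the low byte comes first in memory.
Reassemble most-significant byte first: 99 C8 05 80 C3 A6 EC B2 → 0x99C80580C3A6ECB2.
0x99C80580C3A6ECB2 = 11081112933741554866.

11081112933741554866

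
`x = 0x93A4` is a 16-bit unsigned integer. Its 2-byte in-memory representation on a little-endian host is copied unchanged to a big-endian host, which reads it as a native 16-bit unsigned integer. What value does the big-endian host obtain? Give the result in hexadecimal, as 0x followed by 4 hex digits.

0xA493

Stored little-endian, the bytes at ascending addresses are A4 93.
Read back as big-endian, the last byte is least significant, giving 0xA493.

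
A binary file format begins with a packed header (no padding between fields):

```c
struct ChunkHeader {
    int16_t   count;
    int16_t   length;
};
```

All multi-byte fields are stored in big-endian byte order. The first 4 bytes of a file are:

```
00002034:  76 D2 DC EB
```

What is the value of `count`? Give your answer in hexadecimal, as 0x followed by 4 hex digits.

`count` is the first field, at byte offset 0, occupying 2 bytes.
Bytes at offsets 0..1: 76 D2.
Big-endian: lowest address holds the most-significant byte.
The bytes are already most-significant first: 0x76D2.

0x76D2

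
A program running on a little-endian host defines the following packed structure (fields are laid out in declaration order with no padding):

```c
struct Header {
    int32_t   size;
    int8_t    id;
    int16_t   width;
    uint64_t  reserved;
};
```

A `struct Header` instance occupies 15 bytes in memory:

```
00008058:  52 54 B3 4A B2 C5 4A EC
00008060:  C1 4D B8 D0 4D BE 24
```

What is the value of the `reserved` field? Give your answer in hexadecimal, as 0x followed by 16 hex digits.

`reserved` follows `size` (4 B), `id` (1 B), `width` (2 B), so it starts at offset 4 + 1 + 2 = 7 and occupies 8 bytes.
Bytes at offsets 7..14: EC C1 4D B8 D0 4D BE 24.
In little-endian order the low byte comes first in memory.
Reassemble most-significant byte first: 24 BE 4D D0 B8 4D C1 EC → 0x24BE4DD0B84DC1EC.

0x24BE4DD0B84DC1EC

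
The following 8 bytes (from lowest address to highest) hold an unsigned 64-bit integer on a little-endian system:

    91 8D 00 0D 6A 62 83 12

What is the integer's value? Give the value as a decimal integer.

1334018122255994257

Little-endian stores the least-significant byte at the lowest address.
Reassemble most-significant byte first: 12 83 62 6A 0D 00 8D 91 → 0x1283626A0D008D91.
0x1283626A0D008D91 = 1334018122255994257.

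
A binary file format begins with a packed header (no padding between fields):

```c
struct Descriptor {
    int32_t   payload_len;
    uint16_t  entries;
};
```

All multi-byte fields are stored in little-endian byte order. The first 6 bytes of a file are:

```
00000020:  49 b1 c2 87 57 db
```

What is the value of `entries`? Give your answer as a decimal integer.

`entries` follows `payload_len` (4 bytes), so it starts at byte offset 4 and occupies 2 bytes.
Bytes at offsets 4..5: 57 DB.
Little-endian: lowest address holds the least-significant byte.
Reassemble most-significant byte first: DB 57 → 0xDB57.
0xDB57 = 56151.

56151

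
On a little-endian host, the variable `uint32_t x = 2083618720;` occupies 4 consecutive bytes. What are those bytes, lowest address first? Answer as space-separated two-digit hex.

2083618720 in hexadecimal, padded to 32 bits, is 0x7C317FA0.
Split into bytes (most-significant first): 7C 31 7F A0.
Little-endian: lowest address holds the least-significant byte.
So at ascending addresses the bytes are A0 7F 31 7C.

A0 7F 31 7C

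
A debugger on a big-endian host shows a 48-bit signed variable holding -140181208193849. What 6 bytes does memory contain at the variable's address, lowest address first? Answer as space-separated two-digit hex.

Two's complement of -140181208193849 in 48 bits: 140181208193849 = 0x7F7E7B1E5B39; invert → 0x808184E1A4C6; add 1 → 0x808184E1A4C7.
Split into bytes (most-significant first): 80 81 84 E1 A4 C7.
Big-endian: lowest address holds the most-significant byte.
So the memory order matches the most-significant-first order: 80 81 84 E1 A4 C7.

80 81 84 E1 A4 C7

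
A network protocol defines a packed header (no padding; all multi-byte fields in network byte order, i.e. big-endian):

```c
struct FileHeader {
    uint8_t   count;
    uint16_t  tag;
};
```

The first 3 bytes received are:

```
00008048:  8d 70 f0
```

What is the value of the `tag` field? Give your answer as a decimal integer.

28912

`tag` follows `count` (1 byte), so it starts at byte offset 1 and occupies 2 bytes.
Bytes at offsets 1..2: 70 F0.
In big-endian order the high byte comes first in memory.
The bytes are already most-significant first: 0x70F0.
0x70F0 = 28912.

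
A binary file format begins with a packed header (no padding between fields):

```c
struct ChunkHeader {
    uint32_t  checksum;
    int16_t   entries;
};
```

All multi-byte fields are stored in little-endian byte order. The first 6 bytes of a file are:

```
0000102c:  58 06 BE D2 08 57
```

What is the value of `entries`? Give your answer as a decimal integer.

22280

`entries` follows `checksum` (4 bytes), so it starts at byte offset 4 and occupies 2 bytes.
Bytes at offsets 4..5: 08 57.
In little-endian order the low byte comes first in memory.
Reassemble most-significant byte first: 57 08 → 0x5708.
0x5708 = 22280.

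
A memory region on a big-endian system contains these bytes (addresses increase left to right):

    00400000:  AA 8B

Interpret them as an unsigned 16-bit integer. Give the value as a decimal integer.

43659

Big-endian: lowest address holds the most-significant byte.
The bytes are already most-significant first: 0xAA8B.
0xAA8B = 43659.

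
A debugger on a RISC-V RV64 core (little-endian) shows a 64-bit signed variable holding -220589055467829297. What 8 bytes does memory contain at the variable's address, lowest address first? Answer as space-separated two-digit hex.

CF 47 80 3B 6C 4F F0 FC

Two's complement of -220589055467829297 in 64 bits: 220589055467829297 = 0x030FB093C47FB831; invert → 0xFCF04F6C3B8047CE; add 1 → 0xFCF04F6C3B8047CF.
Split into bytes (most-significant first): FC F0 4F 6C 3B 80 47 CF.
Little-endian stores the least-significant byte at the lowest address.
So at ascending addresses the bytes are CF 47 80 3B 6C 4F F0 FC.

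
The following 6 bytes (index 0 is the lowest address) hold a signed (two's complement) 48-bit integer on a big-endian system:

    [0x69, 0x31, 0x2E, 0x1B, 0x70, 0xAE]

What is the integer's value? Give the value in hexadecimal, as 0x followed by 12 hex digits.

0x69312E1B70AE

Big-endian stores the most-significant byte at the lowest address.
The bytes are already most-significant first: 0x69312E1B70AE.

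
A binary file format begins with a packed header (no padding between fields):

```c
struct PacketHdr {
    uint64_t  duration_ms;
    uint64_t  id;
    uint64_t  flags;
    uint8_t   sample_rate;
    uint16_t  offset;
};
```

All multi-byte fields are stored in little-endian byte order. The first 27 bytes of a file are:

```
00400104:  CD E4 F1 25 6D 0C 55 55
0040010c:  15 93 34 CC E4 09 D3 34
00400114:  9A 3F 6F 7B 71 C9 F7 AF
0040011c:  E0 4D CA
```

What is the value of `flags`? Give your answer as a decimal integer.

12679824765124296602

`flags` follows `duration_ms` (8 B), `id` (8 B), so it starts at offset 8 + 8 = 16 and occupies 8 bytes.
Bytes at offsets 16..23: 9A 3F 6F 7B 71 C9 F7 AF.
Little-endian stores the least-significant byte at the lowest address.
Reassemble most-significant byte first: AF F7 C9 71 7B 6F 3F 9A → 0xAFF7C9717B6F3F9A.
0xAFF7C9717B6F3F9A = 12679824765124296602.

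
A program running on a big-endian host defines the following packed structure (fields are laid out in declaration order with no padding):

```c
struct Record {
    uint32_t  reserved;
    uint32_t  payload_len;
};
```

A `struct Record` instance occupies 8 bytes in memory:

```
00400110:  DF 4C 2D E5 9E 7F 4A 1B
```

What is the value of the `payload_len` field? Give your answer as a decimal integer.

`payload_len` follows `reserved` (4 bytes), so it starts at byte offset 4 and occupies 4 bytes.
Bytes at offsets 4..7: 9E 7F 4A 1B.
In big-endian order the high byte comes first in memory.
The bytes are already most-significant first: 0x9E7F4A1B.
0x9E7F4A1B = 2659142171.

2659142171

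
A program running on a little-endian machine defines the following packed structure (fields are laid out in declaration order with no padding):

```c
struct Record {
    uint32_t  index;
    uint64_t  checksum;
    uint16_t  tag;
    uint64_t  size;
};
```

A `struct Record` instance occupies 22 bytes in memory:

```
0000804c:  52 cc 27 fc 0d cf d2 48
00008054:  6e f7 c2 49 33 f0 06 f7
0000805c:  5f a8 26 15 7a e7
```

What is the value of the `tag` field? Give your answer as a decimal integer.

`tag` follows `index` (4 B), `checksum` (8 B), so it starts at offset 4 + 8 = 12 and occupies 2 bytes.
Bytes at offsets 12..13: 33 F0.
Little-endian: lowest address holds the least-significant byte.
Reassemble most-significant byte first: F0 33 → 0xF033.
0xF033 = 61491.

61491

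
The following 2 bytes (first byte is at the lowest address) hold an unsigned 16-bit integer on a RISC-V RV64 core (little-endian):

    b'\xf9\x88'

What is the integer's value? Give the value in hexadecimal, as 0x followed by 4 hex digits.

0x88F9

In little-endian order the low byte comes first in memory.
Reassemble most-significant byte first: 88 F9 → 0x88F9.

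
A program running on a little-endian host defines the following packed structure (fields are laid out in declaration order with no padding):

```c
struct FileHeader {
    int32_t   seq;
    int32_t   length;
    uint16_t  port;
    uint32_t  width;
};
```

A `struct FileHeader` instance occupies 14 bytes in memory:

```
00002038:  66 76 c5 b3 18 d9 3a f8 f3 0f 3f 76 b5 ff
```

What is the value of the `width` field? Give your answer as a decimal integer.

`width` follows `seq` (4 B), `length` (4 B), `port` (2 B), so it starts at offset 4 + 4 + 2 = 10 and occupies 4 bytes.
Bytes at offsets 10..13: 3F 76 B5 FF.
Little-endian: lowest address holds the least-significant byte.
Reassemble most-significant byte first: FF B5 76 3F → 0xFFB5763F.
0xFFB5763F = 4290082367.

4290082367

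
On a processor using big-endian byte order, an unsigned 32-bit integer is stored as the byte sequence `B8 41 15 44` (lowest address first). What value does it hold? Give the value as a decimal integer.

In big-endian order the high byte comes first in memory.
The bytes are already most-significant first: 0xB8411544.
0xB8411544 = 3091273028.

3091273028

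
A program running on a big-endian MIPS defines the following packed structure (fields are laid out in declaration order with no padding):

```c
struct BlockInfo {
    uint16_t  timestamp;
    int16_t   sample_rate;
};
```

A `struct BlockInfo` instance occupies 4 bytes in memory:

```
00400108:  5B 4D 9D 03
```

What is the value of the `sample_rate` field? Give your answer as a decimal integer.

-25341

`sample_rate` follows `timestamp` (2 bytes), so it starts at byte offset 2 and occupies 2 bytes.
Bytes at offsets 2..3: 9D 03.
Big-endian: lowest address holds the most-significant byte.
The bytes are already most-significant first: 0x9D03.
Top bit is set, so as a signed 16-bit value this is 0x9D03 − 2^16 = -25341.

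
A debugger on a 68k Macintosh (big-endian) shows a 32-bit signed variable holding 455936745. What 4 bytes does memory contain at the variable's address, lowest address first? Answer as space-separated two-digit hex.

455936745 in hexadecimal, padded to 32 bits, is 0x1B2D0AE9.
Split into bytes (most-significant first): 1B 2D 0A E9.
Big-endian: lowest address holds the most-significant byte.
So the memory order matches the most-significant-first order: 1B 2D 0A E9.

1B 2D 0A E9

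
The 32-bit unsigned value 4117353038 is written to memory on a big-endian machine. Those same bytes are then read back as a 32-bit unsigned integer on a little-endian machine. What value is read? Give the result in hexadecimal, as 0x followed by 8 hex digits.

4117353038 in 32-bit hexadecimal is 0xF569D24E.
Stored big-endian, the bytes at ascending addresses are F5 69 D2 4E.
Read back as little-endian, the first byte is least significant, giving 0x4ED269F5.

0x4ED269F5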